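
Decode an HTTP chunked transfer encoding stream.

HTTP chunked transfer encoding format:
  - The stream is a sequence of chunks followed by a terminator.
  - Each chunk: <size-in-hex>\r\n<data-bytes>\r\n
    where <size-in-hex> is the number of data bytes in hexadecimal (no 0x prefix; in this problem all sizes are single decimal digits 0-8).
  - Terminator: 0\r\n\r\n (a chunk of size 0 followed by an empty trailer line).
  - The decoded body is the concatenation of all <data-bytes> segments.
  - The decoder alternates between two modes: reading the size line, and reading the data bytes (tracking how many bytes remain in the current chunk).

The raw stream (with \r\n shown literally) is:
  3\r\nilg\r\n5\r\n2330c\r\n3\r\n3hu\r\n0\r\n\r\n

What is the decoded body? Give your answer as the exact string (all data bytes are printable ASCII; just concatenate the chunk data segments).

Chunk 1: stream[0..1]='3' size=0x3=3, data at stream[3..6]='ilg' -> body[0..3], body so far='ilg'
Chunk 2: stream[8..9]='5' size=0x5=5, data at stream[11..16]='2330c' -> body[3..8], body so far='ilg2330c'
Chunk 3: stream[18..19]='3' size=0x3=3, data at stream[21..24]='3hu' -> body[8..11], body so far='ilg2330c3hu'
Chunk 4: stream[26..27]='0' size=0 (terminator). Final body='ilg2330c3hu' (11 bytes)

Answer: ilg2330c3hu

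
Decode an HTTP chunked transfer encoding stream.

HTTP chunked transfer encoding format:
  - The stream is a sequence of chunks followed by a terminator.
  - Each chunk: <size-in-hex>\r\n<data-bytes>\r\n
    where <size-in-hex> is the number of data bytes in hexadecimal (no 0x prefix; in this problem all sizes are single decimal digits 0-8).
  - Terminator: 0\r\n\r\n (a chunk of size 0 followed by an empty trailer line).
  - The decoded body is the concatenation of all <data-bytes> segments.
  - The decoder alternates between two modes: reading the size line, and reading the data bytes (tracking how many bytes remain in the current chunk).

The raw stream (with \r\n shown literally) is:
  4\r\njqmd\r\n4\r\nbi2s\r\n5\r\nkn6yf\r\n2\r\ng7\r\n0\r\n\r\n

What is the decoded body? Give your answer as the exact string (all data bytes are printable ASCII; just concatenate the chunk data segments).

Answer: jqmdbi2skn6yfg7

Derivation:
Chunk 1: stream[0..1]='4' size=0x4=4, data at stream[3..7]='jqmd' -> body[0..4], body so far='jqmd'
Chunk 2: stream[9..10]='4' size=0x4=4, data at stream[12..16]='bi2s' -> body[4..8], body so far='jqmdbi2s'
Chunk 3: stream[18..19]='5' size=0x5=5, data at stream[21..26]='kn6yf' -> body[8..13], body so far='jqmdbi2skn6yf'
Chunk 4: stream[28..29]='2' size=0x2=2, data at stream[31..33]='g7' -> body[13..15], body so far='jqmdbi2skn6yfg7'
Chunk 5: stream[35..36]='0' size=0 (terminator). Final body='jqmdbi2skn6yfg7' (15 bytes)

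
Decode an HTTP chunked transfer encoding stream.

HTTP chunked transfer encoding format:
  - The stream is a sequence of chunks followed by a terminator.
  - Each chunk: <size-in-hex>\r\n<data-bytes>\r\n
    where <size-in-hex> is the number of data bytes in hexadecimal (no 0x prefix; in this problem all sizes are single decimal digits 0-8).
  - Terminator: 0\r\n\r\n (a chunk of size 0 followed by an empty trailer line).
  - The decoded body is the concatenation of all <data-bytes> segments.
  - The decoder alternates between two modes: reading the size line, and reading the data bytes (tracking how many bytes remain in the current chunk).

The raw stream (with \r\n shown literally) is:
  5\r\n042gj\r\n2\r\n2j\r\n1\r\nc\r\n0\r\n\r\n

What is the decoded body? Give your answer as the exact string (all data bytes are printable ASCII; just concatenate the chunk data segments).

Answer: 042gj2jc

Derivation:
Chunk 1: stream[0..1]='5' size=0x5=5, data at stream[3..8]='042gj' -> body[0..5], body so far='042gj'
Chunk 2: stream[10..11]='2' size=0x2=2, data at stream[13..15]='2j' -> body[5..7], body so far='042gj2j'
Chunk 3: stream[17..18]='1' size=0x1=1, data at stream[20..21]='c' -> body[7..8], body so far='042gj2jc'
Chunk 4: stream[23..24]='0' size=0 (terminator). Final body='042gj2jc' (8 bytes)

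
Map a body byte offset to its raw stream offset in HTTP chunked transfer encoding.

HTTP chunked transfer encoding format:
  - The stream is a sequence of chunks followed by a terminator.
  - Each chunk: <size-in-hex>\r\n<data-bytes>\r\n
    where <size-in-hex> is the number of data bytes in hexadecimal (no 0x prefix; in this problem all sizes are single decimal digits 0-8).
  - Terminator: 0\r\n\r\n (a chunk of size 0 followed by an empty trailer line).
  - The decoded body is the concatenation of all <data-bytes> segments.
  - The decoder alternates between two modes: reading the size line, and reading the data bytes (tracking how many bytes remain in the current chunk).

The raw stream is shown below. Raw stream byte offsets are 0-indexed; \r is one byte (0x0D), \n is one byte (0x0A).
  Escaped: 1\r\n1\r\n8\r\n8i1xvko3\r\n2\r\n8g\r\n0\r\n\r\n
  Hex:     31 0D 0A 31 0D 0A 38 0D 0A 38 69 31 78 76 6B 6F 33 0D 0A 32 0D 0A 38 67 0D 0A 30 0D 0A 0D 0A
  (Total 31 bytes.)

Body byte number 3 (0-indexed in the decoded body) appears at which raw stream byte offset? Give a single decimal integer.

Chunk 1: stream[0..1]='1' size=0x1=1, data at stream[3..4]='1' -> body[0..1], body so far='1'
Chunk 2: stream[6..7]='8' size=0x8=8, data at stream[9..17]='8i1xvko3' -> body[1..9], body so far='18i1xvko3'
Chunk 3: stream[19..20]='2' size=0x2=2, data at stream[22..24]='8g' -> body[9..11], body so far='18i1xvko38g'
Chunk 4: stream[26..27]='0' size=0 (terminator). Final body='18i1xvko38g' (11 bytes)
Body byte 3 at stream offset 11

Answer: 11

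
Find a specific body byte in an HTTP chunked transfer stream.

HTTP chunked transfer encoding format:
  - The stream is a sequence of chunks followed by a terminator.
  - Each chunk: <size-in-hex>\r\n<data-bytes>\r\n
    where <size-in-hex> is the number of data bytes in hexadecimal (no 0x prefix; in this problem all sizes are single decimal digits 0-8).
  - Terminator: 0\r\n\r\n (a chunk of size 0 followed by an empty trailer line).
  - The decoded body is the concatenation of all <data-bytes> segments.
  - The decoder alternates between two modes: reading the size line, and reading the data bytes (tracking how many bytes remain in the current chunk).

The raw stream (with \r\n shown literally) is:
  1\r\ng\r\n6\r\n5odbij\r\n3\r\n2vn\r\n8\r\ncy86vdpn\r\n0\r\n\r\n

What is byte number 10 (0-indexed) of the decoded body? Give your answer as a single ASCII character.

Chunk 1: stream[0..1]='1' size=0x1=1, data at stream[3..4]='g' -> body[0..1], body so far='g'
Chunk 2: stream[6..7]='6' size=0x6=6, data at stream[9..15]='5odbij' -> body[1..7], body so far='g5odbij'
Chunk 3: stream[17..18]='3' size=0x3=3, data at stream[20..23]='2vn' -> body[7..10], body so far='g5odbij2vn'
Chunk 4: stream[25..26]='8' size=0x8=8, data at stream[28..36]='cy86vdpn' -> body[10..18], body so far='g5odbij2vncy86vdpn'
Chunk 5: stream[38..39]='0' size=0 (terminator). Final body='g5odbij2vncy86vdpn' (18 bytes)
Body byte 10 = 'c'

Answer: c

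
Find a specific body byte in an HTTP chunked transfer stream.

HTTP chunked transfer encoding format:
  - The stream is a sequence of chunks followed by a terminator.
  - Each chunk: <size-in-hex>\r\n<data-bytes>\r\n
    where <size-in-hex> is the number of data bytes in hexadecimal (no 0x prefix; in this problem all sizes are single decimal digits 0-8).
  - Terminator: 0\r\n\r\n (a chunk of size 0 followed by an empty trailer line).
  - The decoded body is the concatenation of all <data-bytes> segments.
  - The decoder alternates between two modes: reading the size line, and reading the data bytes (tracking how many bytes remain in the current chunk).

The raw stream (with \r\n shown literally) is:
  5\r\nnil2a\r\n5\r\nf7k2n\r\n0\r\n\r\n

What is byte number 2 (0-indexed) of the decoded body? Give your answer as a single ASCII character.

Answer: l

Derivation:
Chunk 1: stream[0..1]='5' size=0x5=5, data at stream[3..8]='nil2a' -> body[0..5], body so far='nil2a'
Chunk 2: stream[10..11]='5' size=0x5=5, data at stream[13..18]='f7k2n' -> body[5..10], body so far='nil2af7k2n'
Chunk 3: stream[20..21]='0' size=0 (terminator). Final body='nil2af7k2n' (10 bytes)
Body byte 2 = 'l'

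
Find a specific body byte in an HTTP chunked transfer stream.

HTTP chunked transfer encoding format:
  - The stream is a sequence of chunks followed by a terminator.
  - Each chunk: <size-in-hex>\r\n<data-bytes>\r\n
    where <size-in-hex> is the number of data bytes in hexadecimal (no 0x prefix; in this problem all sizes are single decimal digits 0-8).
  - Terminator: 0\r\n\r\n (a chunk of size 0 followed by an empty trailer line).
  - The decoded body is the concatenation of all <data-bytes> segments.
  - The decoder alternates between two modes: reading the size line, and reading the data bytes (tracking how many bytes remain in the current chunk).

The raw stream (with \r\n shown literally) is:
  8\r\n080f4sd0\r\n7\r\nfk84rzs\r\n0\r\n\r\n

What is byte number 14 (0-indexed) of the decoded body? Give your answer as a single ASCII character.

Chunk 1: stream[0..1]='8' size=0x8=8, data at stream[3..11]='080f4sd0' -> body[0..8], body so far='080f4sd0'
Chunk 2: stream[13..14]='7' size=0x7=7, data at stream[16..23]='fk84rzs' -> body[8..15], body so far='080f4sd0fk84rzs'
Chunk 3: stream[25..26]='0' size=0 (terminator). Final body='080f4sd0fk84rzs' (15 bytes)
Body byte 14 = 's'

Answer: s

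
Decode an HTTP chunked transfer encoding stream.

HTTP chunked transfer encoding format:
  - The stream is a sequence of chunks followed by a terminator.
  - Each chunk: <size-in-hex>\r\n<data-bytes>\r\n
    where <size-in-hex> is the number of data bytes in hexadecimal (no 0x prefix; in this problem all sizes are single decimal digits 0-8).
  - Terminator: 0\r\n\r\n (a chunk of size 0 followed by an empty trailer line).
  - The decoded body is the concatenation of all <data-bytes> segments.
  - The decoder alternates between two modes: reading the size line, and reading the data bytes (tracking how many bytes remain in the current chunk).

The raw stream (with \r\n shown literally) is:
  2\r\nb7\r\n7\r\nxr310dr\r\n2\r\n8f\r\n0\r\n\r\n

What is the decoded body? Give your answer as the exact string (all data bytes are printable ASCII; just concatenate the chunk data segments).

Chunk 1: stream[0..1]='2' size=0x2=2, data at stream[3..5]='b7' -> body[0..2], body so far='b7'
Chunk 2: stream[7..8]='7' size=0x7=7, data at stream[10..17]='xr310dr' -> body[2..9], body so far='b7xr310dr'
Chunk 3: stream[19..20]='2' size=0x2=2, data at stream[22..24]='8f' -> body[9..11], body so far='b7xr310dr8f'
Chunk 4: stream[26..27]='0' size=0 (terminator). Final body='b7xr310dr8f' (11 bytes)

Answer: b7xr310dr8f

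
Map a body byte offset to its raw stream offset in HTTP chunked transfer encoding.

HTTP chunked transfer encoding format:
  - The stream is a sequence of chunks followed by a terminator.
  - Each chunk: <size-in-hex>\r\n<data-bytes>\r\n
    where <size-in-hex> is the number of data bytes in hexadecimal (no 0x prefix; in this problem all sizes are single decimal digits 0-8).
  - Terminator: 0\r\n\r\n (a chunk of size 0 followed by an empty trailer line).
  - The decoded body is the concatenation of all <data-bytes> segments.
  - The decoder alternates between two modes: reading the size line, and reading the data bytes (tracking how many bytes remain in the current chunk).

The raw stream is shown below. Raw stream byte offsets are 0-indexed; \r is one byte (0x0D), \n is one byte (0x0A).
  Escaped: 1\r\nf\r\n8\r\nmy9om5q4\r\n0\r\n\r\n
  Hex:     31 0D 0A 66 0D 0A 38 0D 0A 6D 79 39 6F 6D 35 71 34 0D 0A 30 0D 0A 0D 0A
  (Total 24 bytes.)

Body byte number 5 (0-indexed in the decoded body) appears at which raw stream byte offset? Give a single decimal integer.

Chunk 1: stream[0..1]='1' size=0x1=1, data at stream[3..4]='f' -> body[0..1], body so far='f'
Chunk 2: stream[6..7]='8' size=0x8=8, data at stream[9..17]='my9om5q4' -> body[1..9], body so far='fmy9om5q4'
Chunk 3: stream[19..20]='0' size=0 (terminator). Final body='fmy9om5q4' (9 bytes)
Body byte 5 at stream offset 13

Answer: 13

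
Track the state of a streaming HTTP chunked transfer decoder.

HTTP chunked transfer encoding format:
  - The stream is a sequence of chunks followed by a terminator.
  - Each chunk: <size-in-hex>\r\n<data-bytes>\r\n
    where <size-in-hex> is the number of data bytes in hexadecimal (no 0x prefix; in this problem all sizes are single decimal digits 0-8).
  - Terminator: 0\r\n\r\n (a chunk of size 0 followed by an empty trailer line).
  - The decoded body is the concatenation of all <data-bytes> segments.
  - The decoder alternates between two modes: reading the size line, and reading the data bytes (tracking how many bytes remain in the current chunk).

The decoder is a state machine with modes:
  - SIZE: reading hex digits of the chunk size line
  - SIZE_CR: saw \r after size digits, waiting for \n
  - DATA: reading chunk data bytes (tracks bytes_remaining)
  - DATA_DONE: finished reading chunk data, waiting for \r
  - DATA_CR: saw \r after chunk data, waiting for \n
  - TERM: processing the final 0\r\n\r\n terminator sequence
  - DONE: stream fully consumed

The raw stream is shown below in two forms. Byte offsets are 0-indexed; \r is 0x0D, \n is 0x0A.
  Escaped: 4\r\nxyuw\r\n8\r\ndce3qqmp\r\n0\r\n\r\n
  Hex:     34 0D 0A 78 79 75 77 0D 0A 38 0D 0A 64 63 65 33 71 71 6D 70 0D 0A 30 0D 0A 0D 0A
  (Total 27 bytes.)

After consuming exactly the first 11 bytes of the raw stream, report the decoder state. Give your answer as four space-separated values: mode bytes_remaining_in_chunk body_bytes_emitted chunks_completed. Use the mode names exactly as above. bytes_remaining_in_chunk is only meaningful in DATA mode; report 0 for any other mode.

Answer: SIZE_CR 0 4 1

Derivation:
Byte 0 = '4': mode=SIZE remaining=0 emitted=0 chunks_done=0
Byte 1 = 0x0D: mode=SIZE_CR remaining=0 emitted=0 chunks_done=0
Byte 2 = 0x0A: mode=DATA remaining=4 emitted=0 chunks_done=0
Byte 3 = 'x': mode=DATA remaining=3 emitted=1 chunks_done=0
Byte 4 = 'y': mode=DATA remaining=2 emitted=2 chunks_done=0
Byte 5 = 'u': mode=DATA remaining=1 emitted=3 chunks_done=0
Byte 6 = 'w': mode=DATA_DONE remaining=0 emitted=4 chunks_done=0
Byte 7 = 0x0D: mode=DATA_CR remaining=0 emitted=4 chunks_done=0
Byte 8 = 0x0A: mode=SIZE remaining=0 emitted=4 chunks_done=1
Byte 9 = '8': mode=SIZE remaining=0 emitted=4 chunks_done=1
Byte 10 = 0x0D: mode=SIZE_CR remaining=0 emitted=4 chunks_done=1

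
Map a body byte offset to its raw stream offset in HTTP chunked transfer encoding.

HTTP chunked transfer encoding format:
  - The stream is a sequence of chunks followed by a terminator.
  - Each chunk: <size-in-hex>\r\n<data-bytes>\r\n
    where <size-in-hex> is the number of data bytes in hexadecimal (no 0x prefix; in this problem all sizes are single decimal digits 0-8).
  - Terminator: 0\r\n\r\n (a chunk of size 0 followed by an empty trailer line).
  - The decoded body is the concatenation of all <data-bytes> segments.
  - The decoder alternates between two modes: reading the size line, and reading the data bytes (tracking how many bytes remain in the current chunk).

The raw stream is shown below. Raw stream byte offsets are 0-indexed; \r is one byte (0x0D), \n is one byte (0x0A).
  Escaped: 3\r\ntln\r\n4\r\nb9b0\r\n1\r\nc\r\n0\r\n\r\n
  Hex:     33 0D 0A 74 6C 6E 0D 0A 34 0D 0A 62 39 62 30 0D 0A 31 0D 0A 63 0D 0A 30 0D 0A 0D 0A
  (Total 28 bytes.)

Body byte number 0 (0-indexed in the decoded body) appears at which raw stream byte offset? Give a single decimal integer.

Chunk 1: stream[0..1]='3' size=0x3=3, data at stream[3..6]='tln' -> body[0..3], body so far='tln'
Chunk 2: stream[8..9]='4' size=0x4=4, data at stream[11..15]='b9b0' -> body[3..7], body so far='tlnb9b0'
Chunk 3: stream[17..18]='1' size=0x1=1, data at stream[20..21]='c' -> body[7..8], body so far='tlnb9b0c'
Chunk 4: stream[23..24]='0' size=0 (terminator). Final body='tlnb9b0c' (8 bytes)
Body byte 0 at stream offset 3

Answer: 3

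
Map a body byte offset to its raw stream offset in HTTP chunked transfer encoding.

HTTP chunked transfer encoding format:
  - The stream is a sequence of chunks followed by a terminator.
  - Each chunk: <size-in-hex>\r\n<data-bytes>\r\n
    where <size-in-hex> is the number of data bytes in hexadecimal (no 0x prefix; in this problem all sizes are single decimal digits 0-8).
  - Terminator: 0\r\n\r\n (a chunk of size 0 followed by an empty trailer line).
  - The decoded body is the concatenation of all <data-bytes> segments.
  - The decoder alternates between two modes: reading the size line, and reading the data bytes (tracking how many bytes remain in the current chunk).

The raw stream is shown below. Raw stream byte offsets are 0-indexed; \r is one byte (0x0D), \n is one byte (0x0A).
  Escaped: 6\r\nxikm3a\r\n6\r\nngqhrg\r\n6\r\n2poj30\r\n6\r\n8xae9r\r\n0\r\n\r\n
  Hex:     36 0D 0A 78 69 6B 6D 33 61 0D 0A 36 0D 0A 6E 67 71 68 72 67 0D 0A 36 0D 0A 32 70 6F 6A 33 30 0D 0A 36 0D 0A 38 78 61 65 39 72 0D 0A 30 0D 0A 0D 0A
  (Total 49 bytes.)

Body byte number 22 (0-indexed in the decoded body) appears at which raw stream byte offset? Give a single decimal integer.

Answer: 40

Derivation:
Chunk 1: stream[0..1]='6' size=0x6=6, data at stream[3..9]='xikm3a' -> body[0..6], body so far='xikm3a'
Chunk 2: stream[11..12]='6' size=0x6=6, data at stream[14..20]='ngqhrg' -> body[6..12], body so far='xikm3angqhrg'
Chunk 3: stream[22..23]='6' size=0x6=6, data at stream[25..31]='2poj30' -> body[12..18], body so far='xikm3angqhrg2poj30'
Chunk 4: stream[33..34]='6' size=0x6=6, data at stream[36..42]='8xae9r' -> body[18..24], body so far='xikm3angqhrg2poj308xae9r'
Chunk 5: stream[44..45]='0' size=0 (terminator). Final body='xikm3angqhrg2poj308xae9r' (24 bytes)
Body byte 22 at stream offset 40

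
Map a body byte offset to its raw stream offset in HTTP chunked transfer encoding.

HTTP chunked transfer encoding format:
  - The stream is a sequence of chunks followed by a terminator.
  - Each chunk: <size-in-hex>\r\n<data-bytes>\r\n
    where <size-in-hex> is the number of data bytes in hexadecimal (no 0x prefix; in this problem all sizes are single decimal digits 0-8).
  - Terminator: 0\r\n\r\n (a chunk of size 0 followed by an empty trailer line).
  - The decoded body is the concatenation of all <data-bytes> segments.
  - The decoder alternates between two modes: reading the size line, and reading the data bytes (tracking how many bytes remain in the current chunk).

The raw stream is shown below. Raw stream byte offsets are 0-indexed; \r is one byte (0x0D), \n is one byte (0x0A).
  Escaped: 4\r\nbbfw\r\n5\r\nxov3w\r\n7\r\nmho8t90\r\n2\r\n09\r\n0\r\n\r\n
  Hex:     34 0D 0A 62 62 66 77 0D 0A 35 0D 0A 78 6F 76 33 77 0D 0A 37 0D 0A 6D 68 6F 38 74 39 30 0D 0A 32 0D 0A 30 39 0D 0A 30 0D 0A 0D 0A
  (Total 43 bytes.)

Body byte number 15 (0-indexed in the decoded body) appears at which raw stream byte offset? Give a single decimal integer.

Chunk 1: stream[0..1]='4' size=0x4=4, data at stream[3..7]='bbfw' -> body[0..4], body so far='bbfw'
Chunk 2: stream[9..10]='5' size=0x5=5, data at stream[12..17]='xov3w' -> body[4..9], body so far='bbfwxov3w'
Chunk 3: stream[19..20]='7' size=0x7=7, data at stream[22..29]='mho8t90' -> body[9..16], body so far='bbfwxov3wmho8t90'
Chunk 4: stream[31..32]='2' size=0x2=2, data at stream[34..36]='09' -> body[16..18], body so far='bbfwxov3wmho8t9009'
Chunk 5: stream[38..39]='0' size=0 (terminator). Final body='bbfwxov3wmho8t9009' (18 bytes)
Body byte 15 at stream offset 28

Answer: 28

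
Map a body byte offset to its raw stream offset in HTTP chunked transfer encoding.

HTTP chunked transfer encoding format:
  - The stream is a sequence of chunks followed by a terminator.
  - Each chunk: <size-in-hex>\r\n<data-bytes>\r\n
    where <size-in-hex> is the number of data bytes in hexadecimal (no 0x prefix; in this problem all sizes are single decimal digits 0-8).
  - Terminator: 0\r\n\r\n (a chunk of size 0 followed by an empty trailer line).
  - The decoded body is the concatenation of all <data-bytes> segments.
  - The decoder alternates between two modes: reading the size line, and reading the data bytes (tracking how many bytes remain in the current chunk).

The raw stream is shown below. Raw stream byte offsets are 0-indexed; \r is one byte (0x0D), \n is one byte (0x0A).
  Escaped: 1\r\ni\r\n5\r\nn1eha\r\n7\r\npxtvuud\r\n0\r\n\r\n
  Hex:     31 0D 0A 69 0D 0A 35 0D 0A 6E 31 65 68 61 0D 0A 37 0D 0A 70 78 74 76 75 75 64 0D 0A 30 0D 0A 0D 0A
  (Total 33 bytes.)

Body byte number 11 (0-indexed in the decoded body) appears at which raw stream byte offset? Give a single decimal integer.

Chunk 1: stream[0..1]='1' size=0x1=1, data at stream[3..4]='i' -> body[0..1], body so far='i'
Chunk 2: stream[6..7]='5' size=0x5=5, data at stream[9..14]='n1eha' -> body[1..6], body so far='in1eha'
Chunk 3: stream[16..17]='7' size=0x7=7, data at stream[19..26]='pxtvuud' -> body[6..13], body so far='in1ehapxtvuud'
Chunk 4: stream[28..29]='0' size=0 (terminator). Final body='in1ehapxtvuud' (13 bytes)
Body byte 11 at stream offset 24

Answer: 24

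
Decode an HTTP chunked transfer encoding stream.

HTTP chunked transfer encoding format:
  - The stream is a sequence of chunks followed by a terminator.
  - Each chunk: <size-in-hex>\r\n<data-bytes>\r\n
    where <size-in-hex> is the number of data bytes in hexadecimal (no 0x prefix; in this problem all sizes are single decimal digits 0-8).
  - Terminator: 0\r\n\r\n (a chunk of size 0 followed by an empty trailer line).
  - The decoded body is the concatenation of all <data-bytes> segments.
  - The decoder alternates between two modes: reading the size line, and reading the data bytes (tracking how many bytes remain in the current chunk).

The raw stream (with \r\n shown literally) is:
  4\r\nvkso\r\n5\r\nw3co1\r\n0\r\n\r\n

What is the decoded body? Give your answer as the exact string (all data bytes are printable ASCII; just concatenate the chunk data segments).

Chunk 1: stream[0..1]='4' size=0x4=4, data at stream[3..7]='vkso' -> body[0..4], body so far='vkso'
Chunk 2: stream[9..10]='5' size=0x5=5, data at stream[12..17]='w3co1' -> body[4..9], body so far='vksow3co1'
Chunk 3: stream[19..20]='0' size=0 (terminator). Final body='vksow3co1' (9 bytes)

Answer: vksow3co1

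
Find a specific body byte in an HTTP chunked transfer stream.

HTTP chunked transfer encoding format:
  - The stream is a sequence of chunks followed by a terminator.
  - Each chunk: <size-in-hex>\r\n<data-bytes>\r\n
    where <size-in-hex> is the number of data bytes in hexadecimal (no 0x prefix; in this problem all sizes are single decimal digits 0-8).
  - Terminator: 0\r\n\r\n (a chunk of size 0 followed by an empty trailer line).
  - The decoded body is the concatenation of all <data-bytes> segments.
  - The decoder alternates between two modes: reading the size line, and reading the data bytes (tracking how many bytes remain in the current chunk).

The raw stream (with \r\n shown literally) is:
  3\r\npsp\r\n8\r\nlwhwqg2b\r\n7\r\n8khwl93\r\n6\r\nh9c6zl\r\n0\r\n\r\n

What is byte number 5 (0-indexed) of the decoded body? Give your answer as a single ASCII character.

Chunk 1: stream[0..1]='3' size=0x3=3, data at stream[3..6]='psp' -> body[0..3], body so far='psp'
Chunk 2: stream[8..9]='8' size=0x8=8, data at stream[11..19]='lwhwqg2b' -> body[3..11], body so far='psplwhwqg2b'
Chunk 3: stream[21..22]='7' size=0x7=7, data at stream[24..31]='8khwl93' -> body[11..18], body so far='psplwhwqg2b8khwl93'
Chunk 4: stream[33..34]='6' size=0x6=6, data at stream[36..42]='h9c6zl' -> body[18..24], body so far='psplwhwqg2b8khwl93h9c6zl'
Chunk 5: stream[44..45]='0' size=0 (terminator). Final body='psplwhwqg2b8khwl93h9c6zl' (24 bytes)
Body byte 5 = 'h'

Answer: h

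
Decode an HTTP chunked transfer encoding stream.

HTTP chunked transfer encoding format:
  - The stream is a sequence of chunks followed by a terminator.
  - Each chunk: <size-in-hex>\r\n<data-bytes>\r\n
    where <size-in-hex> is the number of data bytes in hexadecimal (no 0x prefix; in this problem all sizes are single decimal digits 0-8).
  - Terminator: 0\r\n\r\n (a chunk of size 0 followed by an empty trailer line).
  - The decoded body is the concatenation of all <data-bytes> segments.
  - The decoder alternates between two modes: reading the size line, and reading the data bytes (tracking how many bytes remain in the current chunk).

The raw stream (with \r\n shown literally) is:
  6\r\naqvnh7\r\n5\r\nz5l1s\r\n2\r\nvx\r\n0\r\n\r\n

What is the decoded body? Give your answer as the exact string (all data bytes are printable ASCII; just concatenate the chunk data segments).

Chunk 1: stream[0..1]='6' size=0x6=6, data at stream[3..9]='aqvnh7' -> body[0..6], body so far='aqvnh7'
Chunk 2: stream[11..12]='5' size=0x5=5, data at stream[14..19]='z5l1s' -> body[6..11], body so far='aqvnh7z5l1s'
Chunk 3: stream[21..22]='2' size=0x2=2, data at stream[24..26]='vx' -> body[11..13], body so far='aqvnh7z5l1svx'
Chunk 4: stream[28..29]='0' size=0 (terminator). Final body='aqvnh7z5l1svx' (13 bytes)

Answer: aqvnh7z5l1svx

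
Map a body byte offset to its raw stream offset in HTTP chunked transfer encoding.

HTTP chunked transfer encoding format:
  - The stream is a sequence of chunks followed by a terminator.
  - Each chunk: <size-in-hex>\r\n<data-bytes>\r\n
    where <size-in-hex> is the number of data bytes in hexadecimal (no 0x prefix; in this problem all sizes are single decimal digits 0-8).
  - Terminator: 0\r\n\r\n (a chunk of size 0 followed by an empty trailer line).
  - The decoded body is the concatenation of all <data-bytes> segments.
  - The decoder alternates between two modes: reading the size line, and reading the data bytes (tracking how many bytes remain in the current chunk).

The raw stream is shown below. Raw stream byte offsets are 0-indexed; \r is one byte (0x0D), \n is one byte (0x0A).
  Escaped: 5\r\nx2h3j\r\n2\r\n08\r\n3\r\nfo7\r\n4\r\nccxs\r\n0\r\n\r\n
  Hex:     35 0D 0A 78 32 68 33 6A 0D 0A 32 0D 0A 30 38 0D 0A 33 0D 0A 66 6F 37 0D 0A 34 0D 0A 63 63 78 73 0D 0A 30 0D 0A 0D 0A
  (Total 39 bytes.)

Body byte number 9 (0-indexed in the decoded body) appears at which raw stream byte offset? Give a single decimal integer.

Answer: 22

Derivation:
Chunk 1: stream[0..1]='5' size=0x5=5, data at stream[3..8]='x2h3j' -> body[0..5], body so far='x2h3j'
Chunk 2: stream[10..11]='2' size=0x2=2, data at stream[13..15]='08' -> body[5..7], body so far='x2h3j08'
Chunk 3: stream[17..18]='3' size=0x3=3, data at stream[20..23]='fo7' -> body[7..10], body so far='x2h3j08fo7'
Chunk 4: stream[25..26]='4' size=0x4=4, data at stream[28..32]='ccxs' -> body[10..14], body so far='x2h3j08fo7ccxs'
Chunk 5: stream[34..35]='0' size=0 (terminator). Final body='x2h3j08fo7ccxs' (14 bytes)
Body byte 9 at stream offset 22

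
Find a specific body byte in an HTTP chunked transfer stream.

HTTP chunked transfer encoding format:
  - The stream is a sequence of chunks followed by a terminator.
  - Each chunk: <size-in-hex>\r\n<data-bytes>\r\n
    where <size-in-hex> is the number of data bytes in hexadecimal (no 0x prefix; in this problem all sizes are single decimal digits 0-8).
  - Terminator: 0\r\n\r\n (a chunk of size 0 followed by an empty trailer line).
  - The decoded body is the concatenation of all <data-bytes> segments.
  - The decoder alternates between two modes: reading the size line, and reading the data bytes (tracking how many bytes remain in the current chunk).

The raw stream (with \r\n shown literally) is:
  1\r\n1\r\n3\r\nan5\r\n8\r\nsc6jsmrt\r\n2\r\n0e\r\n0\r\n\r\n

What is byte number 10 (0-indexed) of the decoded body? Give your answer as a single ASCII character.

Chunk 1: stream[0..1]='1' size=0x1=1, data at stream[3..4]='1' -> body[0..1], body so far='1'
Chunk 2: stream[6..7]='3' size=0x3=3, data at stream[9..12]='an5' -> body[1..4], body so far='1an5'
Chunk 3: stream[14..15]='8' size=0x8=8, data at stream[17..25]='sc6jsmrt' -> body[4..12], body so far='1an5sc6jsmrt'
Chunk 4: stream[27..28]='2' size=0x2=2, data at stream[30..32]='0e' -> body[12..14], body so far='1an5sc6jsmrt0e'
Chunk 5: stream[34..35]='0' size=0 (terminator). Final body='1an5sc6jsmrt0e' (14 bytes)
Body byte 10 = 'r'

Answer: r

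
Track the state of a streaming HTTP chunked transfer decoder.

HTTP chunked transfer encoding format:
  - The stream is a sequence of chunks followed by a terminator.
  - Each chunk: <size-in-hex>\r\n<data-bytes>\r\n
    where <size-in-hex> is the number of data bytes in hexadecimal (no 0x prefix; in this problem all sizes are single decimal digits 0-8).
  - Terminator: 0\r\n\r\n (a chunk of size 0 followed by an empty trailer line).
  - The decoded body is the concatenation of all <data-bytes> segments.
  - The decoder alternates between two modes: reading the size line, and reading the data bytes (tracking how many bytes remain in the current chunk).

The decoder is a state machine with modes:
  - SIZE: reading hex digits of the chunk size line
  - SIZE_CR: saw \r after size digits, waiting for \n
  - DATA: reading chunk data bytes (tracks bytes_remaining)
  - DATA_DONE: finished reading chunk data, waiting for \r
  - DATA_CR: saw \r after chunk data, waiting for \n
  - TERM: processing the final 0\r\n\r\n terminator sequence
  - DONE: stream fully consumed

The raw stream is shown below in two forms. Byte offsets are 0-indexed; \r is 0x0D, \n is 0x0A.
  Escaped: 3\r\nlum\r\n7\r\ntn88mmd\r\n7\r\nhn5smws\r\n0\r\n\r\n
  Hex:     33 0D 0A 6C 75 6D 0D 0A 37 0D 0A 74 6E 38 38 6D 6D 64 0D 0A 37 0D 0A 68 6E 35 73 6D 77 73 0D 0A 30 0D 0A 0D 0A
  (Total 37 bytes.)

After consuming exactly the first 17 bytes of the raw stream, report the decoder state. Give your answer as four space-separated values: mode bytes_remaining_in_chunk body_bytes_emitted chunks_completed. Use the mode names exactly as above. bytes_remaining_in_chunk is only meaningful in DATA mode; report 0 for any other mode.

Byte 0 = '3': mode=SIZE remaining=0 emitted=0 chunks_done=0
Byte 1 = 0x0D: mode=SIZE_CR remaining=0 emitted=0 chunks_done=0
Byte 2 = 0x0A: mode=DATA remaining=3 emitted=0 chunks_done=0
Byte 3 = 'l': mode=DATA remaining=2 emitted=1 chunks_done=0
Byte 4 = 'u': mode=DATA remaining=1 emitted=2 chunks_done=0
Byte 5 = 'm': mode=DATA_DONE remaining=0 emitted=3 chunks_done=0
Byte 6 = 0x0D: mode=DATA_CR remaining=0 emitted=3 chunks_done=0
Byte 7 = 0x0A: mode=SIZE remaining=0 emitted=3 chunks_done=1
Byte 8 = '7': mode=SIZE remaining=0 emitted=3 chunks_done=1
Byte 9 = 0x0D: mode=SIZE_CR remaining=0 emitted=3 chunks_done=1
Byte 10 = 0x0A: mode=DATA remaining=7 emitted=3 chunks_done=1
Byte 11 = 't': mode=DATA remaining=6 emitted=4 chunks_done=1
Byte 12 = 'n': mode=DATA remaining=5 emitted=5 chunks_done=1
Byte 13 = '8': mode=DATA remaining=4 emitted=6 chunks_done=1
Byte 14 = '8': mode=DATA remaining=3 emitted=7 chunks_done=1
Byte 15 = 'm': mode=DATA remaining=2 emitted=8 chunks_done=1
Byte 16 = 'm': mode=DATA remaining=1 emitted=9 chunks_done=1

Answer: DATA 1 9 1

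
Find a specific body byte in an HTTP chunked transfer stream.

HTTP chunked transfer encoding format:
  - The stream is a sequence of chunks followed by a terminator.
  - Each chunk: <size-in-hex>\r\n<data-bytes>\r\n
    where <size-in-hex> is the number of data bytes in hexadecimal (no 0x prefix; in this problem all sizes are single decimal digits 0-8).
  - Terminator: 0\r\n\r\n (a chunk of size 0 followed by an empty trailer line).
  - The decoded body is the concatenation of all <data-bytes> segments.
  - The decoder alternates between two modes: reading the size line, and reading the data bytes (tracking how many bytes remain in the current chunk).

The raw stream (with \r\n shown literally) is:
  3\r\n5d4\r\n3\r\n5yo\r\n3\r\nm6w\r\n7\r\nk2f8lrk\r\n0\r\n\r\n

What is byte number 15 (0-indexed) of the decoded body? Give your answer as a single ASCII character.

Answer: k

Derivation:
Chunk 1: stream[0..1]='3' size=0x3=3, data at stream[3..6]='5d4' -> body[0..3], body so far='5d4'
Chunk 2: stream[8..9]='3' size=0x3=3, data at stream[11..14]='5yo' -> body[3..6], body so far='5d45yo'
Chunk 3: stream[16..17]='3' size=0x3=3, data at stream[19..22]='m6w' -> body[6..9], body so far='5d45yom6w'
Chunk 4: stream[24..25]='7' size=0x7=7, data at stream[27..34]='k2f8lrk' -> body[9..16], body so far='5d45yom6wk2f8lrk'
Chunk 5: stream[36..37]='0' size=0 (terminator). Final body='5d45yom6wk2f8lrk' (16 bytes)
Body byte 15 = 'k'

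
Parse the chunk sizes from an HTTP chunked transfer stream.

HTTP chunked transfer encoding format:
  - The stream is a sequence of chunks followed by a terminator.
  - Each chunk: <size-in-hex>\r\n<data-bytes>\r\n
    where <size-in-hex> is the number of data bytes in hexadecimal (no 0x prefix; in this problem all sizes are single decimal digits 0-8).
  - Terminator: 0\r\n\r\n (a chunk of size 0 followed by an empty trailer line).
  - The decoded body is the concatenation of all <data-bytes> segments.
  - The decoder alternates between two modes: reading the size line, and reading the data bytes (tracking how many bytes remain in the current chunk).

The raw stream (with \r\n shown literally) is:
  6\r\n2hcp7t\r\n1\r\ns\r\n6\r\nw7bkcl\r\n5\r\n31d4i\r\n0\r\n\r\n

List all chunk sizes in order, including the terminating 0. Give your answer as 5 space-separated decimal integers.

Chunk 1: stream[0..1]='6' size=0x6=6, data at stream[3..9]='2hcp7t' -> body[0..6], body so far='2hcp7t'
Chunk 2: stream[11..12]='1' size=0x1=1, data at stream[14..15]='s' -> body[6..7], body so far='2hcp7ts'
Chunk 3: stream[17..18]='6' size=0x6=6, data at stream[20..26]='w7bkcl' -> body[7..13], body so far='2hcp7tsw7bkcl'
Chunk 4: stream[28..29]='5' size=0x5=5, data at stream[31..36]='31d4i' -> body[13..18], body so far='2hcp7tsw7bkcl31d4i'
Chunk 5: stream[38..39]='0' size=0 (terminator). Final body='2hcp7tsw7bkcl31d4i' (18 bytes)

Answer: 6 1 6 5 0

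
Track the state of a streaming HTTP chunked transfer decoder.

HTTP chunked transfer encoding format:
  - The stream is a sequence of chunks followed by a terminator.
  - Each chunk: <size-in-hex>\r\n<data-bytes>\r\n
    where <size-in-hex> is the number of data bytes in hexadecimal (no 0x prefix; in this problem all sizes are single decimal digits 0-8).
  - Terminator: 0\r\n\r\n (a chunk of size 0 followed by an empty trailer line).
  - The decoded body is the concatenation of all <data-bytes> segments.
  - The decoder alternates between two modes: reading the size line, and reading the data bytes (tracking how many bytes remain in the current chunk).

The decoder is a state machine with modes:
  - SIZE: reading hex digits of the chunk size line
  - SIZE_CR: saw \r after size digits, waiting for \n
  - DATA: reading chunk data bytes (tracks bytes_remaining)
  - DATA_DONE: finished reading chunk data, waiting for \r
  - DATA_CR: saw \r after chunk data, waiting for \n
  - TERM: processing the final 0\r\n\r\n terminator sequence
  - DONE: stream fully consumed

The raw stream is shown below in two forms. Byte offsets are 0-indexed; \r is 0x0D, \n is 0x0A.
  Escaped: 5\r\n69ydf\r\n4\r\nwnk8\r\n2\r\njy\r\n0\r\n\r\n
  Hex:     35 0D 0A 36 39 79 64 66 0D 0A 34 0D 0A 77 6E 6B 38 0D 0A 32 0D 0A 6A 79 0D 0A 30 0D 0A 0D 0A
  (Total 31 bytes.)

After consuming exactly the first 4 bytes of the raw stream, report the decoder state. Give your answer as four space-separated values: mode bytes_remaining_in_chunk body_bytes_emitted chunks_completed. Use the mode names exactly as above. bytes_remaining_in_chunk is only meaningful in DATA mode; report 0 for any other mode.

Byte 0 = '5': mode=SIZE remaining=0 emitted=0 chunks_done=0
Byte 1 = 0x0D: mode=SIZE_CR remaining=0 emitted=0 chunks_done=0
Byte 2 = 0x0A: mode=DATA remaining=5 emitted=0 chunks_done=0
Byte 3 = '6': mode=DATA remaining=4 emitted=1 chunks_done=0

Answer: DATA 4 1 0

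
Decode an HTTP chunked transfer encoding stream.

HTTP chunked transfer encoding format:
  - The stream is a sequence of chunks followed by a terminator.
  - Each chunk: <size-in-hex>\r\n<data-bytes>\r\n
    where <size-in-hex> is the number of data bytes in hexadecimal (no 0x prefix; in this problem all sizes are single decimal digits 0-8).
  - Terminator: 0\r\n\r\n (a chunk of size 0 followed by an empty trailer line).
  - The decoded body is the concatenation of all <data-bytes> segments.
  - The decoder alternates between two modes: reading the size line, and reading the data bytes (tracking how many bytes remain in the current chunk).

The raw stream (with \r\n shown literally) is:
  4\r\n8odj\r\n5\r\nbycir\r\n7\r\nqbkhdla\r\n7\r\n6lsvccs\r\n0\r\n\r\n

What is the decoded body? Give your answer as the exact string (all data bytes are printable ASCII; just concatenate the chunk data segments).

Answer: 8odjbycirqbkhdla6lsvccs

Derivation:
Chunk 1: stream[0..1]='4' size=0x4=4, data at stream[3..7]='8odj' -> body[0..4], body so far='8odj'
Chunk 2: stream[9..10]='5' size=0x5=5, data at stream[12..17]='bycir' -> body[4..9], body so far='8odjbycir'
Chunk 3: stream[19..20]='7' size=0x7=7, data at stream[22..29]='qbkhdla' -> body[9..16], body so far='8odjbycirqbkhdla'
Chunk 4: stream[31..32]='7' size=0x7=7, data at stream[34..41]='6lsvccs' -> body[16..23], body so far='8odjbycirqbkhdla6lsvccs'
Chunk 5: stream[43..44]='0' size=0 (terminator). Final body='8odjbycirqbkhdla6lsvccs' (23 bytes)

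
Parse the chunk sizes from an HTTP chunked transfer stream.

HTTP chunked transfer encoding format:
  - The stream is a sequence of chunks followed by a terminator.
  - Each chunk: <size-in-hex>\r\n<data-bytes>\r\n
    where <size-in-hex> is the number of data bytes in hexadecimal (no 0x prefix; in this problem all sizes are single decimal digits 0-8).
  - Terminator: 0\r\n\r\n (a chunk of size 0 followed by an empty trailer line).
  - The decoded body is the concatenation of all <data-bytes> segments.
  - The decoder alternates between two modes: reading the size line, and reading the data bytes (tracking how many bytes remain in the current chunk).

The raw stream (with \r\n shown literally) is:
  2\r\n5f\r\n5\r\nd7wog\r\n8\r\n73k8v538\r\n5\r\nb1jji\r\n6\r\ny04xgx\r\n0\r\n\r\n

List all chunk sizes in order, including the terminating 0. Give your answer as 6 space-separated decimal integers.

Answer: 2 5 8 5 6 0

Derivation:
Chunk 1: stream[0..1]='2' size=0x2=2, data at stream[3..5]='5f' -> body[0..2], body so far='5f'
Chunk 2: stream[7..8]='5' size=0x5=5, data at stream[10..15]='d7wog' -> body[2..7], body so far='5fd7wog'
Chunk 3: stream[17..18]='8' size=0x8=8, data at stream[20..28]='73k8v538' -> body[7..15], body so far='5fd7wog73k8v538'
Chunk 4: stream[30..31]='5' size=0x5=5, data at stream[33..38]='b1jji' -> body[15..20], body so far='5fd7wog73k8v538b1jji'
Chunk 5: stream[40..41]='6' size=0x6=6, data at stream[43..49]='y04xgx' -> body[20..26], body so far='5fd7wog73k8v538b1jjiy04xgx'
Chunk 6: stream[51..52]='0' size=0 (terminator). Final body='5fd7wog73k8v538b1jjiy04xgx' (26 bytes)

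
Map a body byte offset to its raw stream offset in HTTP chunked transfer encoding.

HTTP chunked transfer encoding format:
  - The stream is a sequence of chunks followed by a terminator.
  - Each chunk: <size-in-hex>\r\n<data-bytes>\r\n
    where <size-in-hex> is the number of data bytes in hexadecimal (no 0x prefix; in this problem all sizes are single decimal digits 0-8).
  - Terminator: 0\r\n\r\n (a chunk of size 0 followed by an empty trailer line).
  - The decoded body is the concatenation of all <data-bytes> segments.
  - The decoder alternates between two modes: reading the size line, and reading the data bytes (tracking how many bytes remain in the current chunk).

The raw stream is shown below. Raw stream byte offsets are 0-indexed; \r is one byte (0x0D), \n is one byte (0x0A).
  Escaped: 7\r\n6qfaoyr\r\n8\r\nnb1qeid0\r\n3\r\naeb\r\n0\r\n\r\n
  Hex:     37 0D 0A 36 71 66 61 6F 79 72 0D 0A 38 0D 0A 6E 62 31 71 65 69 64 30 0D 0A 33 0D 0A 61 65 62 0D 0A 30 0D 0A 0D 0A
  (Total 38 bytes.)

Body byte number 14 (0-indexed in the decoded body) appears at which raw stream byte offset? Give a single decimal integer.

Chunk 1: stream[0..1]='7' size=0x7=7, data at stream[3..10]='6qfaoyr' -> body[0..7], body so far='6qfaoyr'
Chunk 2: stream[12..13]='8' size=0x8=8, data at stream[15..23]='nb1qeid0' -> body[7..15], body so far='6qfaoyrnb1qeid0'
Chunk 3: stream[25..26]='3' size=0x3=3, data at stream[28..31]='aeb' -> body[15..18], body so far='6qfaoyrnb1qeid0aeb'
Chunk 4: stream[33..34]='0' size=0 (terminator). Final body='6qfaoyrnb1qeid0aeb' (18 bytes)
Body byte 14 at stream offset 22

Answer: 22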